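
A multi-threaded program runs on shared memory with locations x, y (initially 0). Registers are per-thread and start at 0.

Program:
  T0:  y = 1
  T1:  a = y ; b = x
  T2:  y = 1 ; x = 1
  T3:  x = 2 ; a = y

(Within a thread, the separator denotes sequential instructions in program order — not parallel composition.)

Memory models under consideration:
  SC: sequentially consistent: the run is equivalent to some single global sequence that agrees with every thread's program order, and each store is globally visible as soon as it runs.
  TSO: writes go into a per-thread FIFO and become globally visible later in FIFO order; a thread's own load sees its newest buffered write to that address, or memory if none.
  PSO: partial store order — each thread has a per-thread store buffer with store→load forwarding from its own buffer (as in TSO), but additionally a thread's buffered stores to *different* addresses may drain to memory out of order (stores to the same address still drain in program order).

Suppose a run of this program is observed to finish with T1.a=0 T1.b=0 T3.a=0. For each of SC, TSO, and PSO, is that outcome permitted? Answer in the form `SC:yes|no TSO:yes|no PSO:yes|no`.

outcome vector order: (T1.a,T1.b,T3.a)
SC: 11 outcomes — {<0 0 0>, <0 0 1>, <0 1 0>, <0 1 1>, <0 2 0>, <0 2 1>, <1 0 1>, <1 1 0>, <1 1 1>, <1 2 0>, <1 2 1>}
TSO: 12 outcomes — {<0 0 0>, <0 0 1>, <0 1 0>, <0 1 1>, <0 2 0>, <0 2 1>, <1 0 0>, <1 0 1>, <1 1 0>, <1 1 1>, <1 2 0>, <1 2 1>}
PSO: 12 outcomes — {<0 0 0>, <0 0 1>, <0 1 0>, <0 1 1>, <0 2 0>, <0 2 1>, <1 0 0>, <1 0 1>, <1 1 0>, <1 1 1>, <1 2 0>, <1 2 1>}
target <0 0 0> ∈ {SC,TSO,PSO}

SC:yes TSO:yes PSO:yes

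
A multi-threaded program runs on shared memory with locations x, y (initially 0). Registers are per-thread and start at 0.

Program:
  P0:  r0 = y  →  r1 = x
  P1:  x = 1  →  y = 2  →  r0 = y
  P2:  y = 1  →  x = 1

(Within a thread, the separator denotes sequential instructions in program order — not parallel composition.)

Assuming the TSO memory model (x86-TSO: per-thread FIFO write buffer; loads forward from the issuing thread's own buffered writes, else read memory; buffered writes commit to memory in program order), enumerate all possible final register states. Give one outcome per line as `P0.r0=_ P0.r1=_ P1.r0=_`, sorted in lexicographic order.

P0.r0=0 P0.r1=0 P1.r0=1
P0.r0=0 P0.r1=0 P1.r0=2
P0.r0=0 P0.r1=1 P1.r0=1
P0.r0=0 P0.r1=1 P1.r0=2
P0.r0=1 P0.r1=0 P1.r0=2
P0.r0=1 P0.r1=1 P1.r0=1
P0.r0=1 P0.r1=1 P1.r0=2
P0.r0=2 P0.r1=1 P1.r0=1
P0.r0=2 P0.r1=1 P1.r0=2

outcome vector order: (P0.r0,P0.r1,P1.r0)
|TSO outcomes| = 9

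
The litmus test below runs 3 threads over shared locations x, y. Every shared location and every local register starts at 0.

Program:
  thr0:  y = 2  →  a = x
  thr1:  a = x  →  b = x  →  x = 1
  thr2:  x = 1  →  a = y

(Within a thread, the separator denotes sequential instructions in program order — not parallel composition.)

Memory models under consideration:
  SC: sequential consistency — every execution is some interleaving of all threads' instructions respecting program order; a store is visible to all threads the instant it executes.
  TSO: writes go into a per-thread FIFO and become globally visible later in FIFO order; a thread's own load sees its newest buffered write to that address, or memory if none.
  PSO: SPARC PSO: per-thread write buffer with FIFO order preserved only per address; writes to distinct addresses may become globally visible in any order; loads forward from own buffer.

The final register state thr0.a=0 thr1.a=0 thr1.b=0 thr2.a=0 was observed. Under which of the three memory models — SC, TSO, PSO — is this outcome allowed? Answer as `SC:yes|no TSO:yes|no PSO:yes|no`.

outcome vector order: (thr0.a,thr1.a,thr1.b,thr2.a)
SC: 9 outcomes — {(0,0,0,2), (0,0,1,2), (0,1,1,2), (1,0,0,0), (1,0,0,2), (1,0,1,0), (1,0,1,2), (1,1,1,0), (1,1,1,2)}
TSO: 12 outcomes — {(0,0,0,0), (0,0,0,2), (0,0,1,0), (0,0,1,2), (0,1,1,0), (0,1,1,2), (1,0,0,0), (1,0,0,2), (1,0,1,0), (1,0,1,2), (1,1,1,0), (1,1,1,2)}
PSO: 12 outcomes — {(0,0,0,0), (0,0,0,2), (0,0,1,0), (0,0,1,2), (0,1,1,0), (0,1,1,2), (1,0,0,0), (1,0,0,2), (1,0,1,0), (1,0,1,2), (1,1,1,0), (1,1,1,2)}
target (0,0,0,0) ∈ {TSO,PSO}

SC:no TSO:yes PSO:yes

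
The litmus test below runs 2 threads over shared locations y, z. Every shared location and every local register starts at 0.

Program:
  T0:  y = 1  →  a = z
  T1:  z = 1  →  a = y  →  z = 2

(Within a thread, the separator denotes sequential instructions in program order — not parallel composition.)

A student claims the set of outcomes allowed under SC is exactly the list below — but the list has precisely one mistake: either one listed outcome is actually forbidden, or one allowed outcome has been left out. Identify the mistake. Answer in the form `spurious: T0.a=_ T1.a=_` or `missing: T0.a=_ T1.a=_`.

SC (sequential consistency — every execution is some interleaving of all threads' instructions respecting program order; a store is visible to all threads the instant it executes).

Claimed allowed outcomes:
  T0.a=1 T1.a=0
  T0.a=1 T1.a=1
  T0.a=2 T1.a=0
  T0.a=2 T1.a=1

outcome vector order: (T0.a,T1.a)
under SC → 0/1 1/0 1/1 2/0 2/1
SC∖claimed = {0/1}

missing: T0.a=0 T1.a=1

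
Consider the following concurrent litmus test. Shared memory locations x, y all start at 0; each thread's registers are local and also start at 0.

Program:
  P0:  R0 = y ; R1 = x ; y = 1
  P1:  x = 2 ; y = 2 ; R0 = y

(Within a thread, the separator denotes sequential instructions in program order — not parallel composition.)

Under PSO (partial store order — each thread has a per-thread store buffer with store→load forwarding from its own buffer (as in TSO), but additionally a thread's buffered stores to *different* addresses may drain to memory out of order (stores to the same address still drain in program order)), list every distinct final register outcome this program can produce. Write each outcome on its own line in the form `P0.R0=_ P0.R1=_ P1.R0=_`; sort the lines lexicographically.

outcome vector order: (P0.R0,P0.R1,P1.R0)
|PSO outcomes| = 8

P0.R0=0 P0.R1=0 P1.R0=1
P0.R0=0 P0.R1=0 P1.R0=2
P0.R0=0 P0.R1=2 P1.R0=1
P0.R0=0 P0.R1=2 P1.R0=2
P0.R0=2 P0.R1=0 P1.R0=1
P0.R0=2 P0.R1=0 P1.R0=2
P0.R0=2 P0.R1=2 P1.R0=1
P0.R0=2 P0.R1=2 P1.R0=2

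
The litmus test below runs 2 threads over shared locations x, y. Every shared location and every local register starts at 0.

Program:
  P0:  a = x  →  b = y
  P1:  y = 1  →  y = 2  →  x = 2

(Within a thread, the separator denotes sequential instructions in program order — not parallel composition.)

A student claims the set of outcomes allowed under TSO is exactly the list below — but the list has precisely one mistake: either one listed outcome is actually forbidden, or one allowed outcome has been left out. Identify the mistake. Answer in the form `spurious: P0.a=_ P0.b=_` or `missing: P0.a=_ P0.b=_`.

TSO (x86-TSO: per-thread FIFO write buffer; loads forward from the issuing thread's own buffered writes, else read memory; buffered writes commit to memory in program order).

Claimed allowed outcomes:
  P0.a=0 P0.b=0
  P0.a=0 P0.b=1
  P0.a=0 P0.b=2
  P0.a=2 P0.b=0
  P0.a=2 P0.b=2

outcome vector order: (P0.a,P0.b)
under TSO → <0 0>, <0 1>, <0 2>, <2 2>
claimed∖TSO = {<2 0>}

spurious: P0.a=2 P0.b=0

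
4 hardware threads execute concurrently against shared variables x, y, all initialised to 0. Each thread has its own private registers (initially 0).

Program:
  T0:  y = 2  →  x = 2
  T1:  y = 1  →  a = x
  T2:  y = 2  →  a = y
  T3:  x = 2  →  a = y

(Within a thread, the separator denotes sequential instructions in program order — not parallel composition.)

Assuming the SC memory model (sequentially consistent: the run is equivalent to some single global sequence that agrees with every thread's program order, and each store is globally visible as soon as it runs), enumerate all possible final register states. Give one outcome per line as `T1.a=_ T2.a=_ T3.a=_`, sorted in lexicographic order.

outcome vector order: (T1.a,T2.a,T3.a)
|SC outcomes| = 10

T1.a=0 T2.a=1 T3.a=1
T1.a=0 T2.a=1 T3.a=2
T1.a=0 T2.a=2 T3.a=1
T1.a=0 T2.a=2 T3.a=2
T1.a=2 T2.a=1 T3.a=0
T1.a=2 T2.a=1 T3.a=1
T1.a=2 T2.a=1 T3.a=2
T1.a=2 T2.a=2 T3.a=0
T1.a=2 T2.a=2 T3.a=1
T1.a=2 T2.a=2 T3.a=2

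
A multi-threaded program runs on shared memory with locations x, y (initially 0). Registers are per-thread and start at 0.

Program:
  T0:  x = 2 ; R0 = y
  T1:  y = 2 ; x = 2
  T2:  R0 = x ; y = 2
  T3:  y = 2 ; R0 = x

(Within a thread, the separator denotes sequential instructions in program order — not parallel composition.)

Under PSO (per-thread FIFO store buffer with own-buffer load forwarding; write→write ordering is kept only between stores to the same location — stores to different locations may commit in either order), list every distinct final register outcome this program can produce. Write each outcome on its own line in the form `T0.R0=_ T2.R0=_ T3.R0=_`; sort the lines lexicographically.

outcome vector order: (T0.R0,T2.R0,T3.R0)
|PSO outcomes| = 8

T0.R0=0 T2.R0=0 T3.R0=0
T0.R0=0 T2.R0=0 T3.R0=2
T0.R0=0 T2.R0=2 T3.R0=0
T0.R0=0 T2.R0=2 T3.R0=2
T0.R0=2 T2.R0=0 T3.R0=0
T0.R0=2 T2.R0=0 T3.R0=2
T0.R0=2 T2.R0=2 T3.R0=0
T0.R0=2 T2.R0=2 T3.R0=2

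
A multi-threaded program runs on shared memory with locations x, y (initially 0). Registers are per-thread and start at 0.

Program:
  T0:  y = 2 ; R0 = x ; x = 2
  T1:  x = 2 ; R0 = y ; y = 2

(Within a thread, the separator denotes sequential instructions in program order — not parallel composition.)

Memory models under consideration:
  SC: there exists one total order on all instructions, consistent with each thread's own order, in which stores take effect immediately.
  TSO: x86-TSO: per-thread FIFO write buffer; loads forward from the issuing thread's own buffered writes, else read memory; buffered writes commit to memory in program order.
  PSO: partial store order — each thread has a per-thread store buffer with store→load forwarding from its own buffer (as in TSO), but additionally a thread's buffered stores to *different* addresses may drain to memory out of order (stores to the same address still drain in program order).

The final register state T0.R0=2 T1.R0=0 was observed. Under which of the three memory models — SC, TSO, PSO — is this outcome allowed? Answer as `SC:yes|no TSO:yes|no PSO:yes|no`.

outcome vector order: (T0.R0,T1.R0)
under SC → 02, 20, 22
under TSO → 00, 02, 20, 22
under PSO → 00, 02, 20, 22
target 20 ∈ {SC,TSO,PSO}

SC:yes TSO:yes PSO:yes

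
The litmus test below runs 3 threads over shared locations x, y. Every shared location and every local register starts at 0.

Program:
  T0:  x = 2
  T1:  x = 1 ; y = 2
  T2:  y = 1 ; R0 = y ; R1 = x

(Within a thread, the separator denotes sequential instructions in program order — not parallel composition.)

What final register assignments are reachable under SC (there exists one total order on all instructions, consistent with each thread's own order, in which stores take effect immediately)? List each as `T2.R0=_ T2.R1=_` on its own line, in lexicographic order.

T2.R0=1 T2.R1=0
T2.R0=1 T2.R1=1
T2.R0=1 T2.R1=2
T2.R0=2 T2.R1=1
T2.R0=2 T2.R1=2

outcome vector order: (T2.R0,T2.R1)
|SC outcomes| = 5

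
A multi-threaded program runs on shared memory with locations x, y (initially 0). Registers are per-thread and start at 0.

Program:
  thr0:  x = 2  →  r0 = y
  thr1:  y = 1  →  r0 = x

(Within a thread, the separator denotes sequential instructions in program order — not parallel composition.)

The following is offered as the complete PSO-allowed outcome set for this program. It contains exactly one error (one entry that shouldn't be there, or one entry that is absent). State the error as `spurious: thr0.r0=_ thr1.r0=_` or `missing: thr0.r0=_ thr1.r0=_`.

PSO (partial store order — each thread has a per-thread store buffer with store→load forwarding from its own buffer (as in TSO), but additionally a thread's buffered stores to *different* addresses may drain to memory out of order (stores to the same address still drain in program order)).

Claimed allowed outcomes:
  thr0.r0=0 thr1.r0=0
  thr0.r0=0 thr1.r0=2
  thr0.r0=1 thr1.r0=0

outcome vector order: (thr0.r0,thr1.r0)
PSO: 4 outcomes — {0/0; 0/2; 1/0; 1/2}
PSO∖claimed = {1/2}

missing: thr0.r0=1 thr1.r0=2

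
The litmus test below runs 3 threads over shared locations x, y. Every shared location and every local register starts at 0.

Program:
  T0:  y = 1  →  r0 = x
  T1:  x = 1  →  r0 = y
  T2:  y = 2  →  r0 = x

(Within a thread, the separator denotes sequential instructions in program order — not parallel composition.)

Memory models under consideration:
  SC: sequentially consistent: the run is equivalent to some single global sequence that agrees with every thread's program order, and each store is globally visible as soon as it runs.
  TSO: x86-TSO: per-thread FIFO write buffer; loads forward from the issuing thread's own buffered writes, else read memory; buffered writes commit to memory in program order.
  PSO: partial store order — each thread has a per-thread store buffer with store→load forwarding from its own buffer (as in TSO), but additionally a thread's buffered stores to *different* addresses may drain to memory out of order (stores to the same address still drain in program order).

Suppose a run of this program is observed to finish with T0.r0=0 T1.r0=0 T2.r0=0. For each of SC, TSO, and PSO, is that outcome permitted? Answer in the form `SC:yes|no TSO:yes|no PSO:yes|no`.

SC:no TSO:yes PSO:yes

outcome vector order: (T0.r0,T1.r0,T2.r0)
SC: 9 outcomes — {<0 1 0>, <0 1 1>, <0 2 0>, <0 2 1>, <1 0 1>, <1 1 0>, <1 1 1>, <1 2 0>, <1 2 1>}
TSO: 12 outcomes — {<0 0 0>, <0 0 1>, <0 1 0>, <0 1 1>, <0 2 0>, <0 2 1>, <1 0 0>, <1 0 1>, <1 1 0>, <1 1 1>, <1 2 0>, <1 2 1>}
PSO: 12 outcomes — {<0 0 0>, <0 0 1>, <0 1 0>, <0 1 1>, <0 2 0>, <0 2 1>, <1 0 0>, <1 0 1>, <1 1 0>, <1 1 1>, <1 2 0>, <1 2 1>}
target <0 0 0> ∈ {TSO,PSO}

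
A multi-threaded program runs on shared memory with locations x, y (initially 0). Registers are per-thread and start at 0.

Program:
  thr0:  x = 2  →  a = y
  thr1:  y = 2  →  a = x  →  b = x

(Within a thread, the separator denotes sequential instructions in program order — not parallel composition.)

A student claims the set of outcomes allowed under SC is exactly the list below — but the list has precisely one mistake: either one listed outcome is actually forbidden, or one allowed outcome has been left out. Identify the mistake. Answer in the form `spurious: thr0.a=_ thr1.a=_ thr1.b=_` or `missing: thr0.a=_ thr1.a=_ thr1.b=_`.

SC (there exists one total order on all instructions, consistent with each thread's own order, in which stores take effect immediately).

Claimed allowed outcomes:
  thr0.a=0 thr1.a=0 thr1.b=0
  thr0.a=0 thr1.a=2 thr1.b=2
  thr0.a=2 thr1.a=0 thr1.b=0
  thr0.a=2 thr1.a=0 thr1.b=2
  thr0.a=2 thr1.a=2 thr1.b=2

outcome vector order: (thr0.a,thr1.a,thr1.b)
under SC → 022, 200, 202, 222
claimed∖SC = {000}

spurious: thr0.a=0 thr1.a=0 thr1.b=0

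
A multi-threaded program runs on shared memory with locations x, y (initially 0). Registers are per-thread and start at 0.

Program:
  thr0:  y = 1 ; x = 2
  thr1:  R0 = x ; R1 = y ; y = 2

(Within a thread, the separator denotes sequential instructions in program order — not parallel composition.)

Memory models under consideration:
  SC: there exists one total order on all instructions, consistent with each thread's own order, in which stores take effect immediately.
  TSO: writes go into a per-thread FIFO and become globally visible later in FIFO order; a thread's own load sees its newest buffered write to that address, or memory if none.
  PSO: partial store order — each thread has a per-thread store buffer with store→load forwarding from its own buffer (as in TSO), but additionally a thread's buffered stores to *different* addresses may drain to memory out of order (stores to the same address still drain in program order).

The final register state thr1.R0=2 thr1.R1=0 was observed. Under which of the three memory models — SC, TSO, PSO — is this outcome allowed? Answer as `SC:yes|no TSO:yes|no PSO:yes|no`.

outcome vector order: (thr1.R0,thr1.R1)
[SC] allowed = {0/0; 0/1; 2/1}
[TSO] allowed = {0/0; 0/1; 2/1}
[PSO] allowed = {0/0; 0/1; 2/0; 2/1}
target 2/0 ∈ {PSO}

SC:no TSO:no PSO:yes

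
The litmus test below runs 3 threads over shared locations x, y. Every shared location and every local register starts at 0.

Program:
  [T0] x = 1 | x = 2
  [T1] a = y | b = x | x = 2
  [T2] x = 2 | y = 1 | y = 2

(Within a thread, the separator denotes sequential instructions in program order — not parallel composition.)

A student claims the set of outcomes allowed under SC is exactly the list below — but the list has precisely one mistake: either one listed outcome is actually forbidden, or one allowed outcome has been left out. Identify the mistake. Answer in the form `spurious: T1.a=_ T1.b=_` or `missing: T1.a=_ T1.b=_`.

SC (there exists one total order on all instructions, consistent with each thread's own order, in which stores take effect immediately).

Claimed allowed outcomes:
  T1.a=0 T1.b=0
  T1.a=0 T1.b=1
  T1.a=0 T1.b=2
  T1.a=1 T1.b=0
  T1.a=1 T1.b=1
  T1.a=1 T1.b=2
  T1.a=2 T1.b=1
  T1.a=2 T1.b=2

spurious: T1.a=1 T1.b=0

outcome vector order: (T1.a,T1.b)
[SC] allowed = {0/0 0/1 0/2 1/1 1/2 2/1 2/2}
claimed∖SC = {1/0}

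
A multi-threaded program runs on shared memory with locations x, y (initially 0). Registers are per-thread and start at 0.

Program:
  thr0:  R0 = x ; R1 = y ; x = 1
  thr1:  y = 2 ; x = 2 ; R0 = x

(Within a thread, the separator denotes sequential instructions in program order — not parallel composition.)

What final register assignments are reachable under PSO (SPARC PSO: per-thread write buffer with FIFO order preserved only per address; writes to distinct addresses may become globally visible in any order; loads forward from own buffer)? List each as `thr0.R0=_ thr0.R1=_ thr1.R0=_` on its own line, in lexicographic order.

thr0.R0=0 thr0.R1=0 thr1.R0=1
thr0.R0=0 thr0.R1=0 thr1.R0=2
thr0.R0=0 thr0.R1=2 thr1.R0=1
thr0.R0=0 thr0.R1=2 thr1.R0=2
thr0.R0=2 thr0.R1=0 thr1.R0=1
thr0.R0=2 thr0.R1=0 thr1.R0=2
thr0.R0=2 thr0.R1=2 thr1.R0=1
thr0.R0=2 thr0.R1=2 thr1.R0=2

outcome vector order: (thr0.R0,thr0.R1,thr1.R0)
|PSO outcomes| = 8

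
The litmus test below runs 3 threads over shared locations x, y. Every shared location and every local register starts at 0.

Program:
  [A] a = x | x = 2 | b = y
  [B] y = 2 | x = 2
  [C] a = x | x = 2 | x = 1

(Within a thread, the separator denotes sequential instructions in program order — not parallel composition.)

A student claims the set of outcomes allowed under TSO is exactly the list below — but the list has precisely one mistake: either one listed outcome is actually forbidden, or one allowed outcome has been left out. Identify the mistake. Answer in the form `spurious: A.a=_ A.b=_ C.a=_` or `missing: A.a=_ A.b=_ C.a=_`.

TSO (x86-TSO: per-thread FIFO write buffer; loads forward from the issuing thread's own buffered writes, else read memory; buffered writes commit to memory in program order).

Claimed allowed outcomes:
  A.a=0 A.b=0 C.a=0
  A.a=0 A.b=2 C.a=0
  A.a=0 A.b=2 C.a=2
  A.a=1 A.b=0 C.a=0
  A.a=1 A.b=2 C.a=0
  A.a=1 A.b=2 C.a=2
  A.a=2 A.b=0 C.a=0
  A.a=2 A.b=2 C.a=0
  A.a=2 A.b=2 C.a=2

outcome vector order: (A.a,A.b,C.a)
under TSO → 000; 002; 020; 022; 100; 120; 122; 200; 220; 222
TSO∖claimed = {002}

missing: A.a=0 A.b=0 C.a=2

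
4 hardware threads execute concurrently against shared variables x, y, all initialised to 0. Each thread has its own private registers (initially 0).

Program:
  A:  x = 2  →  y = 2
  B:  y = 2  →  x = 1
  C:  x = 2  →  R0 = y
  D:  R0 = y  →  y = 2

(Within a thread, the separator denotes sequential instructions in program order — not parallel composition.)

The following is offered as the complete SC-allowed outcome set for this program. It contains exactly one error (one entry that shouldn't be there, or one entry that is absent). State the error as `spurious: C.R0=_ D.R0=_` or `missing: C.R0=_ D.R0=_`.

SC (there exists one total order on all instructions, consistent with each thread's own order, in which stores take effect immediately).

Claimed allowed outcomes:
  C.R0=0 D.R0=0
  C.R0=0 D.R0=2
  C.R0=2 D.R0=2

missing: C.R0=2 D.R0=0

outcome vector order: (C.R0,D.R0)
SC (4): 00, 02, 20, 22
SC∖claimed = {20}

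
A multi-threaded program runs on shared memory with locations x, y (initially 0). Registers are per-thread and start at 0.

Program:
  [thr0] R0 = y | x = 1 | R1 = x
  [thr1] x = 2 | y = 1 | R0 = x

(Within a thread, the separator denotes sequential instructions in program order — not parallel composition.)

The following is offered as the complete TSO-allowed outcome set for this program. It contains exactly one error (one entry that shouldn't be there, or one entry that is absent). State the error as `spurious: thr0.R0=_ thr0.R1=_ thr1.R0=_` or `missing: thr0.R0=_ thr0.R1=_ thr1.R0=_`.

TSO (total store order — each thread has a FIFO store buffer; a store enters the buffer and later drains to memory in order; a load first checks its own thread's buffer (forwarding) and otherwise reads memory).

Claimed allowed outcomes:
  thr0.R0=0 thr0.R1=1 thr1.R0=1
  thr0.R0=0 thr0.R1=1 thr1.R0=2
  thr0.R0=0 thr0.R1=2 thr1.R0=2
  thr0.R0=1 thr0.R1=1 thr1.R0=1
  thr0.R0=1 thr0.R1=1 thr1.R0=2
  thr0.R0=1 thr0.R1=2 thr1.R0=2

spurious: thr0.R0=1 thr0.R1=2 thr1.R0=2

outcome vector order: (thr0.R0,thr0.R1,thr1.R0)
TSO (5): <0 1 1>, <0 1 2>, <0 2 2>, <1 1 1>, <1 1 2>
claimed∖TSO = {<1 2 2>}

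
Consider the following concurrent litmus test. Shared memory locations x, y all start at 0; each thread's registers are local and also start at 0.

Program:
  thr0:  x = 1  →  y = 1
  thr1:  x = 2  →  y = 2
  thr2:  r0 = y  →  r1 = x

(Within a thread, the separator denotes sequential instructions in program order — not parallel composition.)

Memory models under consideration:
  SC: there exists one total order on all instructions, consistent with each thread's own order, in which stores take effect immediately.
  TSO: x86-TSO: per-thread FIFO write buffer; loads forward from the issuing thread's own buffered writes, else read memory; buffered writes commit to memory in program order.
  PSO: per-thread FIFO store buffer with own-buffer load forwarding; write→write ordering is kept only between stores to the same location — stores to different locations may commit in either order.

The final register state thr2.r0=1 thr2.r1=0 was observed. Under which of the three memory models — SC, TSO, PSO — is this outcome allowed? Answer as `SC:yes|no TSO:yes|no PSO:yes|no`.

outcome vector order: (thr2.r0,thr2.r1)
SC: 7 outcomes — {<0 0> <0 1> <0 2> <1 1> <1 2> <2 1> <2 2>}
TSO: 7 outcomes — {<0 0> <0 1> <0 2> <1 1> <1 2> <2 1> <2 2>}
PSO: 9 outcomes — {<0 0> <0 1> <0 2> <1 0> <1 1> <1 2> <2 0> <2 1> <2 2>}
target <1 0> ∈ {PSO}

SC:no TSO:no PSO:yes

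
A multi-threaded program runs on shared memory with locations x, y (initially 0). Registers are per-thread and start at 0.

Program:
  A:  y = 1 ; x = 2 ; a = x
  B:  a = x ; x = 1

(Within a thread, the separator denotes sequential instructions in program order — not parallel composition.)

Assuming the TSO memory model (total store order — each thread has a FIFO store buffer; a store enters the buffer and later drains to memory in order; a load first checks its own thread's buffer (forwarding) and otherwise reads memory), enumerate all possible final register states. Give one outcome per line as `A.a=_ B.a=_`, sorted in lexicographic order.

A.a=1 B.a=0
A.a=1 B.a=2
A.a=2 B.a=0
A.a=2 B.a=2

outcome vector order: (A.a,B.a)
|TSO outcomes| = 4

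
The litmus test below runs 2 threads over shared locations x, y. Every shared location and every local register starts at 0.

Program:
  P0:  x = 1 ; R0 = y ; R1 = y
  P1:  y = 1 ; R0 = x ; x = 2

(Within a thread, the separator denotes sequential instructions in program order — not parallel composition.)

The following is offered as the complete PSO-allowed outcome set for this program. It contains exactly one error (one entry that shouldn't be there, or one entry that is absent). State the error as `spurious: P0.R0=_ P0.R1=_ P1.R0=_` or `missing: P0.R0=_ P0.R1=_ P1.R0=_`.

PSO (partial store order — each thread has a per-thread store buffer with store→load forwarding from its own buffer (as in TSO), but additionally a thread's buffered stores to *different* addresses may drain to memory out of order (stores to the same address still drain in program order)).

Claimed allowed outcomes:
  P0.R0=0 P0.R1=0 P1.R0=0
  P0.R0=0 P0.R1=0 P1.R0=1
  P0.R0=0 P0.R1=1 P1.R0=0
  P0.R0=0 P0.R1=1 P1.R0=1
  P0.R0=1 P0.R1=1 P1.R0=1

outcome vector order: (P0.R0,P0.R1,P1.R0)
[PSO] allowed = {000 001 010 011 110 111}
PSO∖claimed = {110}

missing: P0.R0=1 P0.R1=1 P1.R0=0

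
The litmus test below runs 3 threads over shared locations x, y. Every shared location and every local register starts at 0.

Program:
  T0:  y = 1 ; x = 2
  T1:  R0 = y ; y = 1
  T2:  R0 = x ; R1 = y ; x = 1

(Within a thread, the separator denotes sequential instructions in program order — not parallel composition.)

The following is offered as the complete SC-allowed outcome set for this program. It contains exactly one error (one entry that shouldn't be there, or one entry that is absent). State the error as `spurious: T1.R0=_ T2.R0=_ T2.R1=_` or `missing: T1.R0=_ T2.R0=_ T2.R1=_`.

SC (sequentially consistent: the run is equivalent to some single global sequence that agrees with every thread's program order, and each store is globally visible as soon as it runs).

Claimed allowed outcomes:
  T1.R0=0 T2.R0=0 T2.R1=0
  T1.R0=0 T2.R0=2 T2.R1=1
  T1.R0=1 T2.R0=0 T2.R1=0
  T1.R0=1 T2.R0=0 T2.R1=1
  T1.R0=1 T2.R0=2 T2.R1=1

outcome vector order: (T1.R0,T2.R0,T2.R1)
under SC → 0/0/0, 0/0/1, 0/2/1, 1/0/0, 1/0/1, 1/2/1
SC∖claimed = {0/0/1}

missing: T1.R0=0 T2.R0=0 T2.R1=1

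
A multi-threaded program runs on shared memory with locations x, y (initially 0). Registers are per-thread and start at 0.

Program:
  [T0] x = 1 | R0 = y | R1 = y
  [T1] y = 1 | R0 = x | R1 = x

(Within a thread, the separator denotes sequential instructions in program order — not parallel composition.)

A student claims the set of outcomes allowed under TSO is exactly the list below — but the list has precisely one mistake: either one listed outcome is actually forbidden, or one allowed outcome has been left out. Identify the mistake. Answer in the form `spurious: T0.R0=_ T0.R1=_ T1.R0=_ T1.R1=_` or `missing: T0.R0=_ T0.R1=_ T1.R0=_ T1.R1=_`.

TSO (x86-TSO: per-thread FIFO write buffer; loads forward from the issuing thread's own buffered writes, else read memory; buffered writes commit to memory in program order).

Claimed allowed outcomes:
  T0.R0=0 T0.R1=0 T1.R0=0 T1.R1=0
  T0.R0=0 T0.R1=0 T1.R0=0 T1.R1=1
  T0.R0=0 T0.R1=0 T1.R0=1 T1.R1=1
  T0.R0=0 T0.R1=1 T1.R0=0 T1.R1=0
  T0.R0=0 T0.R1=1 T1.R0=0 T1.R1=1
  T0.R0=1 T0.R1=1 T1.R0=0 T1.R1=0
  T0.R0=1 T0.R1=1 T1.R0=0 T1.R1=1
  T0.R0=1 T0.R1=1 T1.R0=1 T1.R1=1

outcome vector order: (T0.R0,T0.R1,T1.R0,T1.R1)
TSO: 9 outcomes — {(0,0,0,0) (0,0,0,1) (0,0,1,1) (0,1,0,0) (0,1,0,1) (0,1,1,1) (1,1,0,0) (1,1,0,1) (1,1,1,1)}
TSO∖claimed = {(0,1,1,1)}

missing: T0.R0=0 T0.R1=1 T1.R0=1 T1.R1=1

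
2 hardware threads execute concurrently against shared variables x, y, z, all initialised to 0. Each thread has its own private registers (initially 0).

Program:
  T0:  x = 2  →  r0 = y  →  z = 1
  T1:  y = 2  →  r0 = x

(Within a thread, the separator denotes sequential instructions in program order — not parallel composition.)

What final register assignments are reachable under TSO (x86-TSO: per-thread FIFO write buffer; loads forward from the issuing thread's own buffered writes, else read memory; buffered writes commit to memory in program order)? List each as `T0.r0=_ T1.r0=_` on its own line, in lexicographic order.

outcome vector order: (T0.r0,T1.r0)
|TSO outcomes| = 4

T0.r0=0 T1.r0=0
T0.r0=0 T1.r0=2
T0.r0=2 T1.r0=0
T0.r0=2 T1.r0=2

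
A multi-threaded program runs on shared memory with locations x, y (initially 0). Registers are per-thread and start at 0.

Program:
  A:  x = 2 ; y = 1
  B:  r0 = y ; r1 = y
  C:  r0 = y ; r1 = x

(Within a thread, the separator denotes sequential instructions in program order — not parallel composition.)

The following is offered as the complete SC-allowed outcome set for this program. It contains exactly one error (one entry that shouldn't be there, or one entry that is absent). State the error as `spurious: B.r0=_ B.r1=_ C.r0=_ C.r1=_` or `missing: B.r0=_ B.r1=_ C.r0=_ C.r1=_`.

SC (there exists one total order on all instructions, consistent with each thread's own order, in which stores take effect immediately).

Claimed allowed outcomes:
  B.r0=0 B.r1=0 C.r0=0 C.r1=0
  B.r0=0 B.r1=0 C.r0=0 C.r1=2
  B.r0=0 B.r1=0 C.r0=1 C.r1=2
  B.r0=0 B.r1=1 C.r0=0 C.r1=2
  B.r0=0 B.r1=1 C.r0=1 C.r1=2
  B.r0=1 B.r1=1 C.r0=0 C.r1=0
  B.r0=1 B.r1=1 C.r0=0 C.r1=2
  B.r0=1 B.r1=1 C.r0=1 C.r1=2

missing: B.r0=0 B.r1=1 C.r0=0 C.r1=0

outcome vector order: (B.r0,B.r1,C.r0,C.r1)
SC (9): (0,0,0,0), (0,0,0,2), (0,0,1,2), (0,1,0,0), (0,1,0,2), (0,1,1,2), (1,1,0,0), (1,1,0,2), (1,1,1,2)
SC∖claimed = {(0,1,0,0)}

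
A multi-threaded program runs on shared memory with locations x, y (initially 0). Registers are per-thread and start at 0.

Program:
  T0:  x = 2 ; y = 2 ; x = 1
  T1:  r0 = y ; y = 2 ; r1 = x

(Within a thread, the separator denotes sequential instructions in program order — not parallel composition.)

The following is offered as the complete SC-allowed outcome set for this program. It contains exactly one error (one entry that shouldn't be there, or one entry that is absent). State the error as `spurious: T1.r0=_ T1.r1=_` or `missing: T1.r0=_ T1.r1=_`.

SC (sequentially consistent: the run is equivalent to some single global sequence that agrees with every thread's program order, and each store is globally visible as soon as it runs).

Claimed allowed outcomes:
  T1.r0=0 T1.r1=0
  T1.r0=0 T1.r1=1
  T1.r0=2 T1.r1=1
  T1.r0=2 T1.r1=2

outcome vector order: (T1.r0,T1.r1)
under SC → 00 01 02 21 22
SC∖claimed = {02}

missing: T1.r0=0 T1.r1=2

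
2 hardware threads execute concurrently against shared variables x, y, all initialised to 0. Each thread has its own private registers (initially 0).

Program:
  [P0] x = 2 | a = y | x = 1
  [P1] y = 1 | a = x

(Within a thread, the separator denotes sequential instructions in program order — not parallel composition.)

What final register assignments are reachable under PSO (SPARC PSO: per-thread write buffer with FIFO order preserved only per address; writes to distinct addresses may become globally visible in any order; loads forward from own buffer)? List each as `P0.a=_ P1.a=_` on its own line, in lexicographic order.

outcome vector order: (P0.a,P1.a)
|PSO outcomes| = 6

P0.a=0 P1.a=0
P0.a=0 P1.a=1
P0.a=0 P1.a=2
P0.a=1 P1.a=0
P0.a=1 P1.a=1
P0.a=1 P1.a=2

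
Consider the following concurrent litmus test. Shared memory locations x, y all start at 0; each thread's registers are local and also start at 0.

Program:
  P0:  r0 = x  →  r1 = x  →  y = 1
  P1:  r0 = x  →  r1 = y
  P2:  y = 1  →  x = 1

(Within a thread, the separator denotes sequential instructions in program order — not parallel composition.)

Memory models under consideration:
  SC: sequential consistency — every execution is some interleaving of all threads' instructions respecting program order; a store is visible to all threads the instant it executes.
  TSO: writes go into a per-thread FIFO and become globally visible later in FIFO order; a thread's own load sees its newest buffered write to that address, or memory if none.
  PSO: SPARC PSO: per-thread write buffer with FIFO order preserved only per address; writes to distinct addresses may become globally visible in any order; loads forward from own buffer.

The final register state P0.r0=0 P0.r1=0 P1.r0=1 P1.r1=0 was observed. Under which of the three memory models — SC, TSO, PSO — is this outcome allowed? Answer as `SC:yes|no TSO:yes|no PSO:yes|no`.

SC:no TSO:no PSO:yes

outcome vector order: (P0.r0,P0.r1,P1.r0,P1.r1)
under SC → (0,0,0,0), (0,0,0,1), (0,0,1,1), (0,1,0,0), (0,1,0,1), (0,1,1,1), (1,1,0,0), (1,1,0,1), (1,1,1,1)
under TSO → (0,0,0,0), (0,0,0,1), (0,0,1,1), (0,1,0,0), (0,1,0,1), (0,1,1,1), (1,1,0,0), (1,1,0,1), (1,1,1,1)
under PSO → (0,0,0,0), (0,0,0,1), (0,0,1,0), (0,0,1,1), (0,1,0,0), (0,1,0,1), (0,1,1,0), (0,1,1,1), (1,1,0,0), (1,1,0,1), (1,1,1,0), (1,1,1,1)
target (0,0,1,0) ∈ {PSO}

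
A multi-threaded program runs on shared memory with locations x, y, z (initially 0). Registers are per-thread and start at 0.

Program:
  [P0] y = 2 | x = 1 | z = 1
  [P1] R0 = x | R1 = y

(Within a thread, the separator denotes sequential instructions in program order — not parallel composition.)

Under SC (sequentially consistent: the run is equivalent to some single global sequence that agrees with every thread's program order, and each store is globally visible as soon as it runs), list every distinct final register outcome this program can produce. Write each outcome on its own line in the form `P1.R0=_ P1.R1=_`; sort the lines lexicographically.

outcome vector order: (P1.R0,P1.R1)
|SC outcomes| = 3

P1.R0=0 P1.R1=0
P1.R0=0 P1.R1=2
P1.R0=1 P1.R1=2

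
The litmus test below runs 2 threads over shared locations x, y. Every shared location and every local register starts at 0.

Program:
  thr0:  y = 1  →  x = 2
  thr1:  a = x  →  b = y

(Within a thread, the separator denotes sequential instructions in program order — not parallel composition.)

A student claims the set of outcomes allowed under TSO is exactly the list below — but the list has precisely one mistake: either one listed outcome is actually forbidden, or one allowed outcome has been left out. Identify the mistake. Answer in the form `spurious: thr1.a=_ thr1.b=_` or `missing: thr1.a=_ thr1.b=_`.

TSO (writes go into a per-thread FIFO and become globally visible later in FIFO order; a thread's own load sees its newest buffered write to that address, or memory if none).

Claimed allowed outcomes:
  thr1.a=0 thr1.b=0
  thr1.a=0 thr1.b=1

outcome vector order: (thr1.a,thr1.b)
TSO (3): 00, 01, 21
TSO∖claimed = {21}

missing: thr1.a=2 thr1.b=1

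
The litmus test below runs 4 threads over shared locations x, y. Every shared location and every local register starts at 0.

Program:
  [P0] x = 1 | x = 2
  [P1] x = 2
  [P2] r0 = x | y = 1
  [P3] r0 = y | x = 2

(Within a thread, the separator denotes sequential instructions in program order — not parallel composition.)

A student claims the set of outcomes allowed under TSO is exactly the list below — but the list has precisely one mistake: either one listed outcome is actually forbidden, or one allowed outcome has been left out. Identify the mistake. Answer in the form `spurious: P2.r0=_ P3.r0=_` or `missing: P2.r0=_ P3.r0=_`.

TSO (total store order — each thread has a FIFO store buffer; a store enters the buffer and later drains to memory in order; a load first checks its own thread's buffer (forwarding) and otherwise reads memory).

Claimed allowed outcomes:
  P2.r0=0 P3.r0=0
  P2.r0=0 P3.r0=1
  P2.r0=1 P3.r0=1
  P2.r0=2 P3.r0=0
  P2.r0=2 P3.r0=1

missing: P2.r0=1 P3.r0=0

outcome vector order: (P2.r0,P3.r0)
[TSO] allowed = {0/0 0/1 1/0 1/1 2/0 2/1}
TSO∖claimed = {1/0}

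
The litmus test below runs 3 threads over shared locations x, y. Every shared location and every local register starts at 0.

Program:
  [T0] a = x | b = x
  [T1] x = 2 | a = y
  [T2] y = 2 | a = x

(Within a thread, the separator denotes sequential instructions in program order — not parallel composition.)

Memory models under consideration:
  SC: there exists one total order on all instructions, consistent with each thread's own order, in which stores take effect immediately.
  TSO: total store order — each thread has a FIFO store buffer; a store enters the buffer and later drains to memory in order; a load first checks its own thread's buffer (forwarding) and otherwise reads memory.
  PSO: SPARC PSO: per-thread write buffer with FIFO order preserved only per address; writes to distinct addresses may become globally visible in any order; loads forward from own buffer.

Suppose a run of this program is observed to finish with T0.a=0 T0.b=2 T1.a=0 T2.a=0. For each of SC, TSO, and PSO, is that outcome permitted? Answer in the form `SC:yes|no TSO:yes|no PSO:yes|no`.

SC:no TSO:yes PSO:yes

outcome vector order: (T0.a,T0.b,T1.a,T2.a)
SC: 9 outcomes — {0/0/0/2, 0/0/2/0, 0/0/2/2, 0/2/0/2, 0/2/2/0, 0/2/2/2, 2/2/0/2, 2/2/2/0, 2/2/2/2}
TSO: 12 outcomes — {0/0/0/0, 0/0/0/2, 0/0/2/0, 0/0/2/2, 0/2/0/0, 0/2/0/2, 0/2/2/0, 0/2/2/2, 2/2/0/0, 2/2/0/2, 2/2/2/0, 2/2/2/2}
PSO: 12 outcomes — {0/0/0/0, 0/0/0/2, 0/0/2/0, 0/0/2/2, 0/2/0/0, 0/2/0/2, 0/2/2/0, 0/2/2/2, 2/2/0/0, 2/2/0/2, 2/2/2/0, 2/2/2/2}
target 0/2/0/0 ∈ {TSO,PSO}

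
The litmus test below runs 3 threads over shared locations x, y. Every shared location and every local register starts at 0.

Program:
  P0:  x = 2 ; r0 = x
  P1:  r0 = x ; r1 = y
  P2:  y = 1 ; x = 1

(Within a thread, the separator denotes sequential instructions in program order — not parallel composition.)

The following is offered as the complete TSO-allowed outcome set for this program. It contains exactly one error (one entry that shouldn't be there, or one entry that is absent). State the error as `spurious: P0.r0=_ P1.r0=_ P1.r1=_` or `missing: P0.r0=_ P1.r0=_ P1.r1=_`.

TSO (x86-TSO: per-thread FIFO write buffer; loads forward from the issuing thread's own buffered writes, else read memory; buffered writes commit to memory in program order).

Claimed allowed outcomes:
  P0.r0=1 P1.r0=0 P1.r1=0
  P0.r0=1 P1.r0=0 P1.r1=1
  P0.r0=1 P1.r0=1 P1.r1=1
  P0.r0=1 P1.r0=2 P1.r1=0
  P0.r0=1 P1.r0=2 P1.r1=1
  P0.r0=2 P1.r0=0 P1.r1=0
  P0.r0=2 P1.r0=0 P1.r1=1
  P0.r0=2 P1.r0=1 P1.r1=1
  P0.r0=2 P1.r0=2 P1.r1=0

outcome vector order: (P0.r0,P1.r0,P1.r1)
TSO: 10 outcomes — {(1,0,0) (1,0,1) (1,1,1) (1,2,0) (1,2,1) (2,0,0) (2,0,1) (2,1,1) (2,2,0) (2,2,1)}
TSO∖claimed = {(2,2,1)}

missing: P0.r0=2 P1.r0=2 P1.r1=1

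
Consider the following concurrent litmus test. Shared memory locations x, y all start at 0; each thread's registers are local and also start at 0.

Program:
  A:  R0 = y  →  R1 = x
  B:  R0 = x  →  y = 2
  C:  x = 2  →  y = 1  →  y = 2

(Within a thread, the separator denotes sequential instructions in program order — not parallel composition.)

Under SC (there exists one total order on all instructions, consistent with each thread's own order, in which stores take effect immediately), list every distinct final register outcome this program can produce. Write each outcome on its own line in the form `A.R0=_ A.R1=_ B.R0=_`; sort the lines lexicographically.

A.R0=0 A.R1=0 B.R0=0
A.R0=0 A.R1=0 B.R0=2
A.R0=0 A.R1=2 B.R0=0
A.R0=0 A.R1=2 B.R0=2
A.R0=1 A.R1=2 B.R0=0
A.R0=1 A.R1=2 B.R0=2
A.R0=2 A.R1=0 B.R0=0
A.R0=2 A.R1=2 B.R0=0
A.R0=2 A.R1=2 B.R0=2

outcome vector order: (A.R0,A.R1,B.R0)
|SC outcomes| = 9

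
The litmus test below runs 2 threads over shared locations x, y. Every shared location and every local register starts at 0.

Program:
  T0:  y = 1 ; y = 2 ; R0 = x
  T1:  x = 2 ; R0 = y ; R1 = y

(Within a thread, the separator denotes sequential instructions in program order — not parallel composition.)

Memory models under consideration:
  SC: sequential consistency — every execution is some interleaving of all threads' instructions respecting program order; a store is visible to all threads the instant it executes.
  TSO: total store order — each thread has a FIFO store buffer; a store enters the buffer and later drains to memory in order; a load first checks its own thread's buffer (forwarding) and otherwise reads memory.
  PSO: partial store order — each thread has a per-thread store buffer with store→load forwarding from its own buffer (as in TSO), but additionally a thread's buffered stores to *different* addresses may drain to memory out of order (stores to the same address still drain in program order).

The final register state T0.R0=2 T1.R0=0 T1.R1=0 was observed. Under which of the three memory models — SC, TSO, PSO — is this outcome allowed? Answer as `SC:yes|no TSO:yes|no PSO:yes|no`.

SC:yes TSO:yes PSO:yes

outcome vector order: (T0.R0,T1.R0,T1.R1)
under SC → (0,2,2), (2,0,0), (2,0,1), (2,0,2), (2,1,1), (2,1,2), (2,2,2)
under TSO → (0,0,0), (0,0,1), (0,0,2), (0,1,1), (0,1,2), (0,2,2), (2,0,0), (2,0,1), (2,0,2), (2,1,1), (2,1,2), (2,2,2)
under PSO → (0,0,0), (0,0,1), (0,0,2), (0,1,1), (0,1,2), (0,2,2), (2,0,0), (2,0,1), (2,0,2), (2,1,1), (2,1,2), (2,2,2)
target (2,0,0) ∈ {SC,TSO,PSO}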